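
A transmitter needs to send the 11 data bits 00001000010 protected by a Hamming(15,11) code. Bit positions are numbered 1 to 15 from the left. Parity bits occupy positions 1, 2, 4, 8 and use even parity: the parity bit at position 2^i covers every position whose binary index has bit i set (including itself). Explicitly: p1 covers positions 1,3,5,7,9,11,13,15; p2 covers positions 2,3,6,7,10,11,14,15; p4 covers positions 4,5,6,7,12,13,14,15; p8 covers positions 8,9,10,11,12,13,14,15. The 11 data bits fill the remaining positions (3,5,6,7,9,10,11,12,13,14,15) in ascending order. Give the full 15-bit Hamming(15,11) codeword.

Place data bits at non-power-of-two positions: b3=0, b5=0, b6=0, b7=0, b9=1, b10=0, b11=0, b12=0, b13=0, b14=1, b15=0.
p1 = XOR of data positions {3,5,7,9,11,13,15} = 0⊕0⊕0⊕1⊕0⊕0⊕0 = 1
p2 = XOR of data positions {3,6,7,10,11,14,15} = 0⊕0⊕0⊕0⊕0⊕1⊕0 = 1
p4 = XOR of data positions {5,6,7,12,13,14,15} = 0⊕0⊕0⊕0⊕0⊕1⊕0 = 1
p8 = XOR of data positions {9,10,11,12,13,14,15} = 1⊕0⊕0⊕0⊕0⊕1⊕0 = 0
Codeword b1..b15 = 110100001000010

110100001000010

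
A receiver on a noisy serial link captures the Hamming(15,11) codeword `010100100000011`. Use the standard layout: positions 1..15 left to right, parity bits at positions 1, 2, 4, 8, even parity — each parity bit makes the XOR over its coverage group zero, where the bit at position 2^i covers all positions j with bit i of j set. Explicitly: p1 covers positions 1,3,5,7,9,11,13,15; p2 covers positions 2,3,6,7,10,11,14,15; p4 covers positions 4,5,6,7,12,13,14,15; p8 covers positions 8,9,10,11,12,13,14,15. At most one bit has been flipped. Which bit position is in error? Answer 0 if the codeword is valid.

s1: b1⊕b3⊕b5⊕b7⊕b9⊕b11⊕b13⊕b15 = 0⊕0⊕0⊕1⊕0⊕0⊕0⊕1 = 0
s2: b2⊕b3⊕b6⊕b7⊕b10⊕b11⊕b14⊕b15 = 1⊕0⊕0⊕1⊕0⊕0⊕1⊕1 = 0
s4: b4⊕b5⊕b6⊕b7⊕b12⊕b13⊕b14⊕b15 = 1⊕0⊕0⊕1⊕0⊕0⊕1⊕1 = 0
s8: b8⊕b9⊕b10⊕b11⊕b12⊕b13⊕b14⊕b15 = 0⊕0⊕0⊕0⊕0⊕0⊕1⊕1 = 0
Syndrome (s8...s1) = 0000 → position 0 (no error).

0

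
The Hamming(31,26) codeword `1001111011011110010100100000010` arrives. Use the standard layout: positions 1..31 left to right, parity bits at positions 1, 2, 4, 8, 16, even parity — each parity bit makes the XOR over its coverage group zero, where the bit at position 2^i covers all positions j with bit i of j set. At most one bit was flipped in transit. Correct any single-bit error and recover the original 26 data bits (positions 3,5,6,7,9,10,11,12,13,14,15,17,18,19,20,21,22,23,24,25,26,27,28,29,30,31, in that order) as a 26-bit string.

01111101011010100100000010

s1: b1⊕b3⊕b5⊕b7⊕b9⊕b11⊕b13⊕b15⊕b17⊕b19⊕b21⊕b23⊕b25⊕b27⊕b29⊕b31 = 1⊕0⊕1⊕1⊕1⊕0⊕1⊕1⊕0⊕0⊕0⊕1⊕0⊕0⊕0⊕0 = 1
s2: b2⊕b3⊕b6⊕b7⊕b10⊕b11⊕b14⊕b15⊕b18⊕b19⊕b22⊕b23⊕b26⊕b27⊕b30⊕b31 = 0⊕0⊕1⊕1⊕1⊕0⊕1⊕1⊕1⊕0⊕0⊕1⊕0⊕0⊕1⊕0 = 0
s4: b4⊕b5⊕b6⊕b7⊕b12⊕b13⊕b14⊕b15⊕b20⊕b21⊕b22⊕b23⊕b28⊕b29⊕b30⊕b31 = 1⊕1⊕1⊕1⊕1⊕1⊕1⊕1⊕1⊕0⊕0⊕1⊕0⊕0⊕1⊕0 = 1
s8: b8⊕b9⊕b10⊕b11⊕b12⊕b13⊕b14⊕b15⊕b24⊕b25⊕b26⊕b27⊕b28⊕b29⊕b30⊕b31 = 0⊕1⊕1⊕0⊕1⊕1⊕1⊕1⊕0⊕0⊕0⊕0⊕0⊕0⊕1⊕0 = 1
s16: b16⊕b17⊕b18⊕b19⊕b20⊕b21⊕b22⊕b23⊕b24⊕b25⊕b26⊕b27⊕b28⊕b29⊕b30⊕b31 = 0⊕0⊕1⊕0⊕1⊕0⊕0⊕1⊕0⊕0⊕0⊕0⊕0⊕0⊕1⊕0 = 0
Syndrome (s16...s1) = 01101 → position 13.
Flip bit 13: corrected codeword = 1001111011010110010100100000010
Data bits at positions 3,5,6,7,9,10,11,12,13,14,15,17,18,19,20,21,22,23,24,25,26,27,28,29,30,31: 01111101011010100100000010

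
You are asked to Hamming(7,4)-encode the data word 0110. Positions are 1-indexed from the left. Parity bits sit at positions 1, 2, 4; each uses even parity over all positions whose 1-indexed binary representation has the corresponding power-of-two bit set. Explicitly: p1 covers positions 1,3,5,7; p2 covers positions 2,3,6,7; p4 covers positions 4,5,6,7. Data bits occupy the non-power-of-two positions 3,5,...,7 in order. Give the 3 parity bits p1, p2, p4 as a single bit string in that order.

110

Place data bits at non-power-of-two positions: b3=0, b5=1, b6=1, b7=0.
p1 = XOR of data positions {3,5,7} = 0⊕1⊕0 = 1
p2 = XOR of data positions {3,6,7} = 0⊕1⊕0 = 1
p4 = XOR of data positions {5,6,7} = 1⊕1⊕0 = 0
Parity bits p1,p2,p4 = 110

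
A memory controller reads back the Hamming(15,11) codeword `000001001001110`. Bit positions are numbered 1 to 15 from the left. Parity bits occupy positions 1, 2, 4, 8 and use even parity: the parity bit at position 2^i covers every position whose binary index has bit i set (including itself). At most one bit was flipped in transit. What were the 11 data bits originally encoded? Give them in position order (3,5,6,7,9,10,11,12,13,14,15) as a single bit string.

00101001110

s1: b1⊕b3⊕b5⊕b7⊕b9⊕b11⊕b13⊕b15 = 0⊕0⊕0⊕0⊕1⊕0⊕1⊕0 = 0
s2: b2⊕b3⊕b6⊕b7⊕b10⊕b11⊕b14⊕b15 = 0⊕0⊕1⊕0⊕0⊕0⊕1⊕0 = 0
s4: b4⊕b5⊕b6⊕b7⊕b12⊕b13⊕b14⊕b15 = 0⊕0⊕1⊕0⊕1⊕1⊕1⊕0 = 0
s8: b8⊕b9⊕b10⊕b11⊕b12⊕b13⊕b14⊕b15 = 0⊕1⊕0⊕0⊕1⊕1⊕1⊕0 = 0
Syndrome (s8...s1) = 0000 → position 0 (no error).
No correction needed.
Data bits at positions 3,5,6,7,9,10,11,12,13,14,15: 00101001110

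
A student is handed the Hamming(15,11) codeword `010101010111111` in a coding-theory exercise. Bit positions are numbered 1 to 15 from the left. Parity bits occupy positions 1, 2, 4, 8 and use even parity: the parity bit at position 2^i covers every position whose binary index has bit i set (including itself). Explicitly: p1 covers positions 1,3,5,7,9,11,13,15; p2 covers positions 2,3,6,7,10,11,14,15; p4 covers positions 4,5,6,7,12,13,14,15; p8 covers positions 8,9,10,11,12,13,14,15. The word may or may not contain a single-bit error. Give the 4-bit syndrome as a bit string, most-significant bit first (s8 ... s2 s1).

1001

s1: b1⊕b3⊕b5⊕b7⊕b9⊕b11⊕b13⊕b15 = 0⊕0⊕0⊕0⊕0⊕1⊕1⊕1 = 1
s2: b2⊕b3⊕b6⊕b7⊕b10⊕b11⊕b14⊕b15 = 1⊕0⊕1⊕0⊕1⊕1⊕1⊕1 = 0
s4: b4⊕b5⊕b6⊕b7⊕b12⊕b13⊕b14⊕b15 = 1⊕0⊕1⊕0⊕1⊕1⊕1⊕1 = 0
s8: b8⊕b9⊕b10⊕b11⊕b12⊕b13⊕b14⊕b15 = 1⊕0⊕1⊕1⊕1⊕1⊕1⊕1 = 1
Syndrome (s8...s1) = 1001 → position 9.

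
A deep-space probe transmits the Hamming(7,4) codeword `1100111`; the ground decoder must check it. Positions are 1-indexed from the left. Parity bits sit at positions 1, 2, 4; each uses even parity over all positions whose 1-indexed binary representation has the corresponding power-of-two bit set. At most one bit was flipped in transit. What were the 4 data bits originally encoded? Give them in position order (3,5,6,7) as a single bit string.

0110

s1: b1⊕b3⊕b5⊕b7 = 1⊕0⊕1⊕1 = 1
s2: b2⊕b3⊕b6⊕b7 = 1⊕0⊕1⊕1 = 1
s4: b4⊕b5⊕b6⊕b7 = 0⊕1⊕1⊕1 = 1
Syndrome (s4...s1) = 111 → position 7.
Flip bit 7: corrected codeword = 1100110
Data bits at positions 3,5,6,7: 0110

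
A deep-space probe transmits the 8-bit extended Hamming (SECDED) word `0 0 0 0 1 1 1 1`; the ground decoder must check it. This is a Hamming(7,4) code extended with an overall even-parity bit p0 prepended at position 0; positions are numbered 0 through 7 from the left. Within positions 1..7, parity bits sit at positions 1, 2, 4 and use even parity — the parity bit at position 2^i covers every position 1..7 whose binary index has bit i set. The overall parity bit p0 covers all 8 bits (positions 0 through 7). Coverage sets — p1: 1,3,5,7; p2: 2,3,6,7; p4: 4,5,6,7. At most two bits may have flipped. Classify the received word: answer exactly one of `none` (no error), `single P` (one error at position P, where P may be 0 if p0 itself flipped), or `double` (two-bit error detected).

none

s1: b1⊕b3⊕b5⊕b7 = 0⊕0⊕1⊕1 = 0
s2: b2⊕b3⊕b6⊕b7 = 0⊕0⊕1⊕1 = 0
s4: b4⊕b5⊕b6⊕b7 = 1⊕1⊕1⊕1 = 0
Syndrome (s4...s1) = 000 → position 0 (no error).
Overall parity (XOR of all 8 bits, including p0): 0⊕0⊕0⊕0⊕1⊕1⊕1⊕1 = 0
Overall=0, syndrome position=0 → no error.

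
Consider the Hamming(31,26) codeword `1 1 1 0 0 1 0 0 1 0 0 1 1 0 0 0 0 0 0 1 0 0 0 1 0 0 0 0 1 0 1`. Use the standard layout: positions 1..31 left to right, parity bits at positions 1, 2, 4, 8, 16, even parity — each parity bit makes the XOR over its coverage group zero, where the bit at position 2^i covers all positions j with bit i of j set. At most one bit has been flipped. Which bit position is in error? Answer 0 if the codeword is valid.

0

s1: b1⊕b3⊕b5⊕b7⊕b9⊕b11⊕b13⊕b15⊕b17⊕b19⊕b21⊕b23⊕b25⊕b27⊕b29⊕b31 = 1⊕1⊕0⊕0⊕1⊕0⊕1⊕0⊕0⊕0⊕0⊕0⊕0⊕0⊕1⊕1 = 0
s2: b2⊕b3⊕b6⊕b7⊕b10⊕b11⊕b14⊕b15⊕b18⊕b19⊕b22⊕b23⊕b26⊕b27⊕b30⊕b31 = 1⊕1⊕1⊕0⊕0⊕0⊕0⊕0⊕0⊕0⊕0⊕0⊕0⊕0⊕0⊕1 = 0
s4: b4⊕b5⊕b6⊕b7⊕b12⊕b13⊕b14⊕b15⊕b20⊕b21⊕b22⊕b23⊕b28⊕b29⊕b30⊕b31 = 0⊕0⊕1⊕0⊕1⊕1⊕0⊕0⊕1⊕0⊕0⊕0⊕0⊕1⊕0⊕1 = 0
s8: b8⊕b9⊕b10⊕b11⊕b12⊕b13⊕b14⊕b15⊕b24⊕b25⊕b26⊕b27⊕b28⊕b29⊕b30⊕b31 = 0⊕1⊕0⊕0⊕1⊕1⊕0⊕0⊕1⊕0⊕0⊕0⊕0⊕1⊕0⊕1 = 0
s16: b16⊕b17⊕b18⊕b19⊕b20⊕b21⊕b22⊕b23⊕b24⊕b25⊕b26⊕b27⊕b28⊕b29⊕b30⊕b31 = 0⊕0⊕0⊕0⊕1⊕0⊕0⊕0⊕1⊕0⊕0⊕0⊕0⊕1⊕0⊕1 = 0
Syndrome (s16...s1) = 00000 → position 0 (no error).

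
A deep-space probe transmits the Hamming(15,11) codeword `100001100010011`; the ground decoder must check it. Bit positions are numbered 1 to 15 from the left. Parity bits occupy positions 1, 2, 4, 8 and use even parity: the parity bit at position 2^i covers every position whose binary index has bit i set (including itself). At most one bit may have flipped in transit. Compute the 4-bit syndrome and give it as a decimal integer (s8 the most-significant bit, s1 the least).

s1: b1⊕b3⊕b5⊕b7⊕b9⊕b11⊕b13⊕b15 = 1⊕0⊕0⊕1⊕0⊕1⊕0⊕1 = 0
s2: b2⊕b3⊕b6⊕b7⊕b10⊕b11⊕b14⊕b15 = 0⊕0⊕1⊕1⊕0⊕1⊕1⊕1 = 1
s4: b4⊕b5⊕b6⊕b7⊕b12⊕b13⊕b14⊕b15 = 0⊕0⊕1⊕1⊕0⊕0⊕1⊕1 = 0
s8: b8⊕b9⊕b10⊕b11⊕b12⊕b13⊕b14⊕b15 = 0⊕0⊕0⊕1⊕0⊕0⊕1⊕1 = 1
Syndrome (s8...s1) = 1010 → position 10.

10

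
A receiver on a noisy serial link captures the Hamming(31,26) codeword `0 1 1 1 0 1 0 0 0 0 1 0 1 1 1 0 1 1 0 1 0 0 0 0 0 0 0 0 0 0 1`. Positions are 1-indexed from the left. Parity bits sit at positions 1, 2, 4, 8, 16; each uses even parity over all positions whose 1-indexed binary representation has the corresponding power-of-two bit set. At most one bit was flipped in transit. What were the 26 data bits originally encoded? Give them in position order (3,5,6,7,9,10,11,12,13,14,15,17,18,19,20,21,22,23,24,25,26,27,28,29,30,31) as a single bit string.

10100011111110100000000001

s1: b1⊕b3⊕b5⊕b7⊕b9⊕b11⊕b13⊕b15⊕b17⊕b19⊕b21⊕b23⊕b25⊕b27⊕b29⊕b31 = 0⊕1⊕0⊕0⊕0⊕1⊕1⊕1⊕1⊕0⊕0⊕0⊕0⊕0⊕0⊕1 = 0
s2: b2⊕b3⊕b6⊕b7⊕b10⊕b11⊕b14⊕b15⊕b18⊕b19⊕b22⊕b23⊕b26⊕b27⊕b30⊕b31 = 1⊕1⊕1⊕0⊕0⊕1⊕1⊕1⊕1⊕0⊕0⊕0⊕0⊕0⊕0⊕1 = 0
s4: b4⊕b5⊕b6⊕b7⊕b12⊕b13⊕b14⊕b15⊕b20⊕b21⊕b22⊕b23⊕b28⊕b29⊕b30⊕b31 = 1⊕0⊕1⊕0⊕0⊕1⊕1⊕1⊕1⊕0⊕0⊕0⊕0⊕0⊕0⊕1 = 1
s8: b8⊕b9⊕b10⊕b11⊕b12⊕b13⊕b14⊕b15⊕b24⊕b25⊕b26⊕b27⊕b28⊕b29⊕b30⊕b31 = 0⊕0⊕0⊕1⊕0⊕1⊕1⊕1⊕0⊕0⊕0⊕0⊕0⊕0⊕0⊕1 = 1
s16: b16⊕b17⊕b18⊕b19⊕b20⊕b21⊕b22⊕b23⊕b24⊕b25⊕b26⊕b27⊕b28⊕b29⊕b30⊕b31 = 0⊕1⊕1⊕0⊕1⊕0⊕0⊕0⊕0⊕0⊕0⊕0⊕0⊕0⊕0⊕1 = 0
Syndrome (s16...s1) = 01100 → position 12.
Flip bit 12: corrected codeword = 0111010000111110110100000000001
Data bits at positions 3,5,6,7,9,10,11,12,13,14,15,17,18,19,20,21,22,23,24,25,26,27,28,29,30,31: 10100011111110100000000001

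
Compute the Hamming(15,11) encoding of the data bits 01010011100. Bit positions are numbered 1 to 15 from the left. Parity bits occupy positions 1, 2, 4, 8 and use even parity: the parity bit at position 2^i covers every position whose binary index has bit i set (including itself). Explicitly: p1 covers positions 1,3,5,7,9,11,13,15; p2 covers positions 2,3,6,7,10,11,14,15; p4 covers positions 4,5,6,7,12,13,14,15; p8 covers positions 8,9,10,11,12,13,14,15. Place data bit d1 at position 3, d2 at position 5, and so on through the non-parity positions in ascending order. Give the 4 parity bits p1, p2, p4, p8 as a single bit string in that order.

Place data bits at non-power-of-two positions: b3=0, b5=1, b6=0, b7=1, b9=0, b10=0, b11=1, b12=1, b13=1, b14=0, b15=0.
p1 = XOR of data positions {3,5,7,9,11,13,15} = 0⊕1⊕1⊕0⊕1⊕1⊕0 = 0
p2 = XOR of data positions {3,6,7,10,11,14,15} = 0⊕0⊕1⊕0⊕1⊕0⊕0 = 0
p4 = XOR of data positions {5,6,7,12,13,14,15} = 1⊕0⊕1⊕1⊕1⊕0⊕0 = 0
p8 = XOR of data positions {9,10,11,12,13,14,15} = 0⊕0⊕1⊕1⊕1⊕0⊕0 = 1
Parity bits p1,p2,p4,p8 = 0001

0001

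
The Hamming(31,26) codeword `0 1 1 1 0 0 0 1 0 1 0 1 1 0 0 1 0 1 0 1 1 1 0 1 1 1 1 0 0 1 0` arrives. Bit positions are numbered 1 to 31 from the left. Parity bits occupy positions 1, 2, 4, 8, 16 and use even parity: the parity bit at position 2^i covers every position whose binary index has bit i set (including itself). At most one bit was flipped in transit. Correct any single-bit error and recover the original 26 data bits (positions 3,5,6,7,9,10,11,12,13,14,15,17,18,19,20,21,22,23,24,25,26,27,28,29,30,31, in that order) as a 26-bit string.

s1: b1⊕b3⊕b5⊕b7⊕b9⊕b11⊕b13⊕b15⊕b17⊕b19⊕b21⊕b23⊕b25⊕b27⊕b29⊕b31 = 0⊕1⊕0⊕0⊕0⊕0⊕1⊕0⊕0⊕0⊕1⊕0⊕1⊕1⊕0⊕0 = 1
s2: b2⊕b3⊕b6⊕b7⊕b10⊕b11⊕b14⊕b15⊕b18⊕b19⊕b22⊕b23⊕b26⊕b27⊕b30⊕b31 = 1⊕1⊕0⊕0⊕1⊕0⊕0⊕0⊕1⊕0⊕1⊕0⊕1⊕1⊕1⊕0 = 0
s4: b4⊕b5⊕b6⊕b7⊕b12⊕b13⊕b14⊕b15⊕b20⊕b21⊕b22⊕b23⊕b28⊕b29⊕b30⊕b31 = 1⊕0⊕0⊕0⊕1⊕1⊕0⊕0⊕1⊕1⊕1⊕0⊕0⊕0⊕1⊕0 = 1
s8: b8⊕b9⊕b10⊕b11⊕b12⊕b13⊕b14⊕b15⊕b24⊕b25⊕b26⊕b27⊕b28⊕b29⊕b30⊕b31 = 1⊕0⊕1⊕0⊕1⊕1⊕0⊕0⊕1⊕1⊕1⊕1⊕0⊕0⊕1⊕0 = 1
s16: b16⊕b17⊕b18⊕b19⊕b20⊕b21⊕b22⊕b23⊕b24⊕b25⊕b26⊕b27⊕b28⊕b29⊕b30⊕b31 = 1⊕0⊕1⊕0⊕1⊕1⊕1⊕0⊕1⊕1⊕1⊕1⊕0⊕0⊕1⊕0 = 0
Syndrome (s16...s1) = 01101 → position 13.
Flip bit 13: corrected codeword = 0111000101010001010111011110010
Data bits at positions 3,5,6,7,9,10,11,12,13,14,15,17,18,19,20,21,22,23,24,25,26,27,28,29,30,31: 10000101000010111011110010

10000101000010111011110010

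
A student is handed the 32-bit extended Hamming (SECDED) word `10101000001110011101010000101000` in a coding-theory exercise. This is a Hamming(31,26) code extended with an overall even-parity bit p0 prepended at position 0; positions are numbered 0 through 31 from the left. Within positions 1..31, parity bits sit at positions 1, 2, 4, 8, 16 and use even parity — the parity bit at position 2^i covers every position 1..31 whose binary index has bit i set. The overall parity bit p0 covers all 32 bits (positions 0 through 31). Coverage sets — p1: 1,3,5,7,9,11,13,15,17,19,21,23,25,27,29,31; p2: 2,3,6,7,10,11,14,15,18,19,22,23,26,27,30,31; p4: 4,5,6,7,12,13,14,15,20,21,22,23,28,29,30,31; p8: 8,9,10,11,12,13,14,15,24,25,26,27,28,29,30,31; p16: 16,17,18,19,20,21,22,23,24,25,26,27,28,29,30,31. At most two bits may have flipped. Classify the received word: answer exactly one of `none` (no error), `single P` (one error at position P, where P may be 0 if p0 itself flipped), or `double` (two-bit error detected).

single 5

s1: b1⊕b3⊕b5⊕b7⊕b9⊕b11⊕b13⊕b15⊕b17⊕b19⊕b21⊕b23⊕b25⊕b27⊕b29⊕b31 = 0⊕0⊕0⊕0⊕0⊕1⊕0⊕1⊕1⊕1⊕1⊕0⊕0⊕0⊕0⊕0 = 1
s2: b2⊕b3⊕b6⊕b7⊕b10⊕b11⊕b14⊕b15⊕b18⊕b19⊕b22⊕b23⊕b26⊕b27⊕b30⊕b31 = 1⊕0⊕0⊕0⊕1⊕1⊕0⊕1⊕0⊕1⊕0⊕0⊕1⊕0⊕0⊕0 = 0
s4: b4⊕b5⊕b6⊕b7⊕b12⊕b13⊕b14⊕b15⊕b20⊕b21⊕b22⊕b23⊕b28⊕b29⊕b30⊕b31 = 1⊕0⊕0⊕0⊕1⊕0⊕0⊕1⊕0⊕1⊕0⊕0⊕1⊕0⊕0⊕0 = 1
s8: b8⊕b9⊕b10⊕b11⊕b12⊕b13⊕b14⊕b15⊕b24⊕b25⊕b26⊕b27⊕b28⊕b29⊕b30⊕b31 = 0⊕0⊕1⊕1⊕1⊕0⊕0⊕1⊕0⊕0⊕1⊕0⊕1⊕0⊕0⊕0 = 0
s16: b16⊕b17⊕b18⊕b19⊕b20⊕b21⊕b22⊕b23⊕b24⊕b25⊕b26⊕b27⊕b28⊕b29⊕b30⊕b31 = 1⊕1⊕0⊕1⊕0⊕1⊕0⊕0⊕0⊕0⊕1⊕0⊕1⊕0⊕0⊕0 = 0
Syndrome (s16...s1) = 00101 → position 5.
Overall parity (XOR of all 32 bits, including p0): 1⊕0⊕1⊕0⊕1⊕0⊕0⊕0⊕0⊕0⊕1⊕1⊕1⊕0⊕0⊕1⊕1⊕1⊕0⊕1⊕0⊕1⊕0⊕0⊕0⊕0⊕1⊕0⊕1⊕0⊕0⊕0 = 1
Overall=1, syndrome position=5 → single-bit error at position 5.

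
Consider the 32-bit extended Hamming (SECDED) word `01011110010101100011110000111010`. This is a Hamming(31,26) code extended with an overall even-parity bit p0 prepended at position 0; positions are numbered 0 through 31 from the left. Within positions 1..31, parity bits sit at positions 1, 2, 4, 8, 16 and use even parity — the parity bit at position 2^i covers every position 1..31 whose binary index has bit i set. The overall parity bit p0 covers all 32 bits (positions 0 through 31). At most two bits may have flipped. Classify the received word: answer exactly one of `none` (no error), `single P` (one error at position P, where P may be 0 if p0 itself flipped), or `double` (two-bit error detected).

single 7

s1: b1⊕b3⊕b5⊕b7⊕b9⊕b11⊕b13⊕b15⊕b17⊕b19⊕b21⊕b23⊕b25⊕b27⊕b29⊕b31 = 1⊕1⊕1⊕0⊕1⊕1⊕1⊕0⊕0⊕1⊕1⊕0⊕0⊕1⊕0⊕0 = 1
s2: b2⊕b3⊕b6⊕b7⊕b10⊕b11⊕b14⊕b15⊕b18⊕b19⊕b22⊕b23⊕b26⊕b27⊕b30⊕b31 = 0⊕1⊕1⊕0⊕0⊕1⊕1⊕0⊕1⊕1⊕0⊕0⊕1⊕1⊕1⊕0 = 1
s4: b4⊕b5⊕b6⊕b7⊕b12⊕b13⊕b14⊕b15⊕b20⊕b21⊕b22⊕b23⊕b28⊕b29⊕b30⊕b31 = 1⊕1⊕1⊕0⊕0⊕1⊕1⊕0⊕1⊕1⊕0⊕0⊕1⊕0⊕1⊕0 = 1
s8: b8⊕b9⊕b10⊕b11⊕b12⊕b13⊕b14⊕b15⊕b24⊕b25⊕b26⊕b27⊕b28⊕b29⊕b30⊕b31 = 0⊕1⊕0⊕1⊕0⊕1⊕1⊕0⊕0⊕0⊕1⊕1⊕1⊕0⊕1⊕0 = 0
s16: b16⊕b17⊕b18⊕b19⊕b20⊕b21⊕b22⊕b23⊕b24⊕b25⊕b26⊕b27⊕b28⊕b29⊕b30⊕b31 = 0⊕0⊕1⊕1⊕1⊕1⊕0⊕0⊕0⊕0⊕1⊕1⊕1⊕0⊕1⊕0 = 0
Syndrome (s16...s1) = 00111 → position 7.
Overall parity (XOR of all 32 bits, including p0): 0⊕1⊕0⊕1⊕1⊕1⊕1⊕0⊕0⊕1⊕0⊕1⊕0⊕1⊕1⊕0⊕0⊕0⊕1⊕1⊕1⊕1⊕0⊕0⊕0⊕0⊕1⊕1⊕1⊕0⊕1⊕0 = 1
Overall=1, syndrome position=7 → single-bit error at position 7.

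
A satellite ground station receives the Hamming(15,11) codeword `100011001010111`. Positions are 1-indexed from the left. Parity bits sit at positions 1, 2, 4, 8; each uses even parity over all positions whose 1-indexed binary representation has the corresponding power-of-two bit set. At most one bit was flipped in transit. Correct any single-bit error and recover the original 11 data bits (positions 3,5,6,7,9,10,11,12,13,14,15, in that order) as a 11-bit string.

01101011111

s1: b1⊕b3⊕b5⊕b7⊕b9⊕b11⊕b13⊕b15 = 1⊕0⊕1⊕0⊕1⊕1⊕1⊕1 = 0
s2: b2⊕b3⊕b6⊕b7⊕b10⊕b11⊕b14⊕b15 = 0⊕0⊕1⊕0⊕0⊕1⊕1⊕1 = 0
s4: b4⊕b5⊕b6⊕b7⊕b12⊕b13⊕b14⊕b15 = 0⊕1⊕1⊕0⊕0⊕1⊕1⊕1 = 1
s8: b8⊕b9⊕b10⊕b11⊕b12⊕b13⊕b14⊕b15 = 0⊕1⊕0⊕1⊕0⊕1⊕1⊕1 = 1
Syndrome (s8...s1) = 1100 → position 12.
Flip bit 12: corrected codeword = 100011001011111
Data bits at positions 3,5,6,7,9,10,11,12,13,14,15: 01101011111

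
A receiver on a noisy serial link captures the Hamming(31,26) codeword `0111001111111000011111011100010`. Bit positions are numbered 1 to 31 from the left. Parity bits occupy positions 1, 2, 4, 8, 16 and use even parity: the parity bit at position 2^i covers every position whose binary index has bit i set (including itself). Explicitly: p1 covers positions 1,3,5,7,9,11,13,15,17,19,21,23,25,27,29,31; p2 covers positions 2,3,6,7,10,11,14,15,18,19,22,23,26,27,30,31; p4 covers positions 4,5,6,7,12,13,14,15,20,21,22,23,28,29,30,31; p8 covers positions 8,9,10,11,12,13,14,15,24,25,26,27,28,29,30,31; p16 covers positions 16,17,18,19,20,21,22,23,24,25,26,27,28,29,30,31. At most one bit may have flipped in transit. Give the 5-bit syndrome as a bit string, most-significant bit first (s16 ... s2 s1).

10000

s1: b1⊕b3⊕b5⊕b7⊕b9⊕b11⊕b13⊕b15⊕b17⊕b19⊕b21⊕b23⊕b25⊕b27⊕b29⊕b31 = 0⊕1⊕0⊕1⊕1⊕1⊕1⊕0⊕0⊕1⊕1⊕0⊕1⊕0⊕0⊕0 = 0
s2: b2⊕b3⊕b6⊕b7⊕b10⊕b11⊕b14⊕b15⊕b18⊕b19⊕b22⊕b23⊕b26⊕b27⊕b30⊕b31 = 1⊕1⊕0⊕1⊕1⊕1⊕0⊕0⊕1⊕1⊕1⊕0⊕1⊕0⊕1⊕0 = 0
s4: b4⊕b5⊕b6⊕b7⊕b12⊕b13⊕b14⊕b15⊕b20⊕b21⊕b22⊕b23⊕b28⊕b29⊕b30⊕b31 = 1⊕0⊕0⊕1⊕1⊕1⊕0⊕0⊕1⊕1⊕1⊕0⊕0⊕0⊕1⊕0 = 0
s8: b8⊕b9⊕b10⊕b11⊕b12⊕b13⊕b14⊕b15⊕b24⊕b25⊕b26⊕b27⊕b28⊕b29⊕b30⊕b31 = 1⊕1⊕1⊕1⊕1⊕1⊕0⊕0⊕1⊕1⊕1⊕0⊕0⊕0⊕1⊕0 = 0
s16: b16⊕b17⊕b18⊕b19⊕b20⊕b21⊕b22⊕b23⊕b24⊕b25⊕b26⊕b27⊕b28⊕b29⊕b30⊕b31 = 0⊕0⊕1⊕1⊕1⊕1⊕1⊕0⊕1⊕1⊕1⊕0⊕0⊕0⊕1⊕0 = 1
Syndrome (s16...s1) = 10000 → position 16.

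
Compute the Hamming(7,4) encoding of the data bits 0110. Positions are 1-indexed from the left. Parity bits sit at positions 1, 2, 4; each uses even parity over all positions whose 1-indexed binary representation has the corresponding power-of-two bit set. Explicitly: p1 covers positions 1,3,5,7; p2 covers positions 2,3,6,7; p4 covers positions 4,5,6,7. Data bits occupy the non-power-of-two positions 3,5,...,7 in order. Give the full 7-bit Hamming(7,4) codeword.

1100110

Place data bits at non-power-of-two positions: b3=0, b5=1, b6=1, b7=0.
p1 = XOR of data positions {3,5,7} = 0⊕1⊕0 = 1
p2 = XOR of data positions {3,6,7} = 0⊕1⊕0 = 1
p4 = XOR of data positions {5,6,7} = 1⊕1⊕0 = 0
Codeword b1..b7 = 1100110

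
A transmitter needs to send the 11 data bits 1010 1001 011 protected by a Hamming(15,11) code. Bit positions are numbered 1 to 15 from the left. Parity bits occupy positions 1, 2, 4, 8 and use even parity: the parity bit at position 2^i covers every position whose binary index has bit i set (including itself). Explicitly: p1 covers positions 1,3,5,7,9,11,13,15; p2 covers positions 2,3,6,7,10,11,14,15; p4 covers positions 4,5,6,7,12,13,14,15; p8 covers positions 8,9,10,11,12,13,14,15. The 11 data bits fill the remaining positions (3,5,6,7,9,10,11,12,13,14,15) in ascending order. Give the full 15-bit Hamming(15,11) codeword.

101001001001011

Place data bits at non-power-of-two positions: b3=1, b5=0, b6=1, b7=0, b9=1, b10=0, b11=0, b12=1, b13=0, b14=1, b15=1.
p1 = XOR of data positions {3,5,7,9,11,13,15} = 1⊕0⊕0⊕1⊕0⊕0⊕1 = 1
p2 = XOR of data positions {3,6,7,10,11,14,15} = 1⊕1⊕0⊕0⊕0⊕1⊕1 = 0
p4 = XOR of data positions {5,6,7,12,13,14,15} = 0⊕1⊕0⊕1⊕0⊕1⊕1 = 0
p8 = XOR of data positions {9,10,11,12,13,14,15} = 1⊕0⊕0⊕1⊕0⊕1⊕1 = 0
Codeword b1..b15 = 101001001001011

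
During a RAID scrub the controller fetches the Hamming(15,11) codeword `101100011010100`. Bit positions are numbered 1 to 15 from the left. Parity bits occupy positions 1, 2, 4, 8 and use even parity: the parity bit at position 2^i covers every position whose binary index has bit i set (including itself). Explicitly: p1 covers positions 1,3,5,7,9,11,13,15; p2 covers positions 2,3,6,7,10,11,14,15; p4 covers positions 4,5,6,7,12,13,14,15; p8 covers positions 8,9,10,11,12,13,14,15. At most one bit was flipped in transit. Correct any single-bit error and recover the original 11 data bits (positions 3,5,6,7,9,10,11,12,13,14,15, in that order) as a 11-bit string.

s1: b1⊕b3⊕b5⊕b7⊕b9⊕b11⊕b13⊕b15 = 1⊕1⊕0⊕0⊕1⊕1⊕1⊕0 = 1
s2: b2⊕b3⊕b6⊕b7⊕b10⊕b11⊕b14⊕b15 = 0⊕1⊕0⊕0⊕0⊕1⊕0⊕0 = 0
s4: b4⊕b5⊕b6⊕b7⊕b12⊕b13⊕b14⊕b15 = 1⊕0⊕0⊕0⊕0⊕1⊕0⊕0 = 0
s8: b8⊕b9⊕b10⊕b11⊕b12⊕b13⊕b14⊕b15 = 1⊕1⊕0⊕1⊕0⊕1⊕0⊕0 = 0
Syndrome (s8...s1) = 0001 → position 1.
Flip bit 1: corrected codeword = 001100011010100
Data bits at positions 3,5,6,7,9,10,11,12,13,14,15: 10001010100

10001010100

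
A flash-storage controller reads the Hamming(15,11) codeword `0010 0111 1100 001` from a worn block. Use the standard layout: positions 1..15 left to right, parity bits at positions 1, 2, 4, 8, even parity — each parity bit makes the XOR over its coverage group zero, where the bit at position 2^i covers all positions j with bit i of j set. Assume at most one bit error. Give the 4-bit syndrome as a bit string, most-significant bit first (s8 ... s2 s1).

0110

s1: b1⊕b3⊕b5⊕b7⊕b9⊕b11⊕b13⊕b15 = 0⊕1⊕0⊕1⊕1⊕0⊕0⊕1 = 0
s2: b2⊕b3⊕b6⊕b7⊕b10⊕b11⊕b14⊕b15 = 0⊕1⊕1⊕1⊕1⊕0⊕0⊕1 = 1
s4: b4⊕b5⊕b6⊕b7⊕b12⊕b13⊕b14⊕b15 = 0⊕0⊕1⊕1⊕0⊕0⊕0⊕1 = 1
s8: b8⊕b9⊕b10⊕b11⊕b12⊕b13⊕b14⊕b15 = 1⊕1⊕1⊕0⊕0⊕0⊕0⊕1 = 0
Syndrome (s8...s1) = 0110 → position 6.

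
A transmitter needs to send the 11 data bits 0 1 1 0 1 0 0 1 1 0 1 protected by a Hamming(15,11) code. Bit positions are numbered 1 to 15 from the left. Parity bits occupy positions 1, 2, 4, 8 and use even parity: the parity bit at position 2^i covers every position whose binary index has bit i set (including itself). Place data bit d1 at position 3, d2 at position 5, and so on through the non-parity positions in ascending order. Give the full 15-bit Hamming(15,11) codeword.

000111001001101

Place data bits at non-power-of-two positions: b3=0, b5=1, b6=1, b7=0, b9=1, b10=0, b11=0, b12=1, b13=1, b14=0, b15=1.
p1 = XOR of data positions {3,5,7,9,11,13,15} = 0⊕1⊕0⊕1⊕0⊕1⊕1 = 0
p2 = XOR of data positions {3,6,7,10,11,14,15} = 0⊕1⊕0⊕0⊕0⊕0⊕1 = 0
p4 = XOR of data positions {5,6,7,12,13,14,15} = 1⊕1⊕0⊕1⊕1⊕0⊕1 = 1
p8 = XOR of data positions {9,10,11,12,13,14,15} = 1⊕0⊕0⊕1⊕1⊕0⊕1 = 0
Codeword b1..b15 = 000111001001101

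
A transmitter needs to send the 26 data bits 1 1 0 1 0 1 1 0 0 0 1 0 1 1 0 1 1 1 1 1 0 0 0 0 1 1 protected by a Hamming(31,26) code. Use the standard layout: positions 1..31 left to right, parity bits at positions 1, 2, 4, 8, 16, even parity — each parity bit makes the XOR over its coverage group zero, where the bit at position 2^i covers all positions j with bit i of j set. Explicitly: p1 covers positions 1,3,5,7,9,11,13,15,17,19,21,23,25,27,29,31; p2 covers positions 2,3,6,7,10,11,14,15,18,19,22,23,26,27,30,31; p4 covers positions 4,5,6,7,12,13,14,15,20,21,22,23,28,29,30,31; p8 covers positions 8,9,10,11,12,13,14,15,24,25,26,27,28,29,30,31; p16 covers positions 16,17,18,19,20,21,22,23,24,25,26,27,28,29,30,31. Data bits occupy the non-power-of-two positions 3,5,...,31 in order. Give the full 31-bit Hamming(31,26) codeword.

0110101101100011011011111000011

Place data bits at non-power-of-two positions: b3=1, b5=1, b6=0, b7=1, b9=0, b10=1, b11=1, b12=0, b13=0, b14=0, b15=1, b17=0, b18=1, b19=1, b20=0, b21=1, b22=1, b23=1, b24=1, b25=1, b26=0, b27=0, b28=0, b29=0, b30=1, b31=1.
p1 = XOR of data positions {3,5,7,9,11,13,15,17,19,21,23,25,27,29,31} = 1⊕1⊕1⊕0⊕1⊕0⊕1⊕0⊕1⊕1⊕1⊕1⊕0⊕0⊕1 = 0
p2 = XOR of data positions {3,6,7,10,11,14,15,18,19,22,23,26,27,30,31} = 1⊕0⊕1⊕1⊕1⊕0⊕1⊕1⊕1⊕1⊕1⊕0⊕0⊕1⊕1 = 1
p4 = XOR of data positions {5,6,7,12,13,14,15,20,21,22,23,28,29,30,31} = 1⊕0⊕1⊕0⊕0⊕0⊕1⊕0⊕1⊕1⊕1⊕0⊕0⊕1⊕1 = 0
p8 = XOR of data positions {9,10,11,12,13,14,15,24,25,26,27,28,29,30,31} = 0⊕1⊕1⊕0⊕0⊕0⊕1⊕1⊕1⊕0⊕0⊕0⊕0⊕1⊕1 = 1
p16 = XOR of data positions {17,18,19,20,21,22,23,24,25,26,27,28,29,30,31} = 0⊕1⊕1⊕0⊕1⊕1⊕1⊕1⊕1⊕0⊕0⊕0⊕0⊕1⊕1 = 1
Codeword b1..b31 = 0110101101100011011011111000011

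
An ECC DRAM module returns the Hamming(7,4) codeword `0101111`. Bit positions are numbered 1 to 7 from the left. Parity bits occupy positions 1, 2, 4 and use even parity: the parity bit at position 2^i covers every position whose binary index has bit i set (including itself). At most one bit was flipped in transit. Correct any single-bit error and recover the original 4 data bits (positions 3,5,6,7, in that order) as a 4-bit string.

0111

s1: b1⊕b3⊕b5⊕b7 = 0⊕0⊕1⊕1 = 0
s2: b2⊕b3⊕b6⊕b7 = 1⊕0⊕1⊕1 = 1
s4: b4⊕b5⊕b6⊕b7 = 1⊕1⊕1⊕1 = 0
Syndrome (s4...s1) = 010 → position 2.
Flip bit 2: corrected codeword = 0001111
Data bits at positions 3,5,6,7: 0111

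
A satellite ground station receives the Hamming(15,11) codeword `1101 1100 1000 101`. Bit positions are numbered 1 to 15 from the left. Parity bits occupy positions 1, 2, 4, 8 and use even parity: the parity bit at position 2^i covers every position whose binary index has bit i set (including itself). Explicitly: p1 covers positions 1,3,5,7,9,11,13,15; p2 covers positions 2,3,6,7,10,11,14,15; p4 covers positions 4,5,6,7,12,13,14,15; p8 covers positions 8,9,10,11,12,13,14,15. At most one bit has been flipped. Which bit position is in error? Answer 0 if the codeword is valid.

15

s1: b1⊕b3⊕b5⊕b7⊕b9⊕b11⊕b13⊕b15 = 1⊕0⊕1⊕0⊕1⊕0⊕1⊕1 = 1
s2: b2⊕b3⊕b6⊕b7⊕b10⊕b11⊕b14⊕b15 = 1⊕0⊕1⊕0⊕0⊕0⊕0⊕1 = 1
s4: b4⊕b5⊕b6⊕b7⊕b12⊕b13⊕b14⊕b15 = 1⊕1⊕1⊕0⊕0⊕1⊕0⊕1 = 1
s8: b8⊕b9⊕b10⊕b11⊕b12⊕b13⊕b14⊕b15 = 0⊕1⊕0⊕0⊕0⊕1⊕0⊕1 = 1
Syndrome (s8...s1) = 1111 → position 15.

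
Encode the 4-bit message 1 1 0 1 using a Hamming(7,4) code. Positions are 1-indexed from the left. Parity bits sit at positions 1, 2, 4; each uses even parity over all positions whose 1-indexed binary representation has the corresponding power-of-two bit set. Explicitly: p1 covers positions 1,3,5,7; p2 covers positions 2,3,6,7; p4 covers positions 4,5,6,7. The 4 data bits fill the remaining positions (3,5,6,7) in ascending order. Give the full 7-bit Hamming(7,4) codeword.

1010101

Place data bits at non-power-of-two positions: b3=1, b5=1, b6=0, b7=1.
p1 = XOR of data positions {3,5,7} = 1⊕1⊕1 = 1
p2 = XOR of data positions {3,6,7} = 1⊕0⊕1 = 0
p4 = XOR of data positions {5,6,7} = 1⊕0⊕1 = 0
Codeword b1..b7 = 1010101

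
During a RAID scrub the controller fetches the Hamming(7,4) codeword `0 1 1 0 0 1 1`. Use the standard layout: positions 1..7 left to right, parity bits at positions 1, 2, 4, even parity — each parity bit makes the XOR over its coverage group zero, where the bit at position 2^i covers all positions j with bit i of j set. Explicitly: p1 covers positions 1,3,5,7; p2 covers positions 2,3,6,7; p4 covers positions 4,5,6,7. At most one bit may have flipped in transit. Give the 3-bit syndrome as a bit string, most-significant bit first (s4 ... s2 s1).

s1: b1⊕b3⊕b5⊕b7 = 0⊕1⊕0⊕1 = 0
s2: b2⊕b3⊕b6⊕b7 = 1⊕1⊕1⊕1 = 0
s4: b4⊕b5⊕b6⊕b7 = 0⊕0⊕1⊕1 = 0
Syndrome (s4...s1) = 000 → position 0 (no error).

000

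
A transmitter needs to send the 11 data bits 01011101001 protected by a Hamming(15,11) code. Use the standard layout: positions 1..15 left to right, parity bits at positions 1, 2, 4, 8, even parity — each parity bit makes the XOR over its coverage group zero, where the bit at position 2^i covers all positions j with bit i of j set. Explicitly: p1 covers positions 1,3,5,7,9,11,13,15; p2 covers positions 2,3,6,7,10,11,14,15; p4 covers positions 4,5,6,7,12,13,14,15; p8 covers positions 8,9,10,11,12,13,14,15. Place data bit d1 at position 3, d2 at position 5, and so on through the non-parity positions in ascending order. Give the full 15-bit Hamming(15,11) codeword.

010010101101001

Place data bits at non-power-of-two positions: b3=0, b5=1, b6=0, b7=1, b9=1, b10=1, b11=0, b12=1, b13=0, b14=0, b15=1.
p1 = XOR of data positions {3,5,7,9,11,13,15} = 0⊕1⊕1⊕1⊕0⊕0⊕1 = 0
p2 = XOR of data positions {3,6,7,10,11,14,15} = 0⊕0⊕1⊕1⊕0⊕0⊕1 = 1
p4 = XOR of data positions {5,6,7,12,13,14,15} = 1⊕0⊕1⊕1⊕0⊕0⊕1 = 0
p8 = XOR of data positions {9,10,11,12,13,14,15} = 1⊕1⊕0⊕1⊕0⊕0⊕1 = 0
Codeword b1..b15 = 010010101101001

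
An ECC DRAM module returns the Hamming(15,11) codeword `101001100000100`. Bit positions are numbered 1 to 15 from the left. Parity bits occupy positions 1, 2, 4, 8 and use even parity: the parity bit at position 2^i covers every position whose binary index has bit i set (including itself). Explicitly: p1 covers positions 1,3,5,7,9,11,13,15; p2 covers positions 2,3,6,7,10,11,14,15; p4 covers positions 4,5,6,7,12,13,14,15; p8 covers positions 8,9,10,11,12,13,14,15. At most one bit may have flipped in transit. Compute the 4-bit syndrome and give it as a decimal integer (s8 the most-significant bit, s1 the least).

14

s1: b1⊕b3⊕b5⊕b7⊕b9⊕b11⊕b13⊕b15 = 1⊕1⊕0⊕1⊕0⊕0⊕1⊕0 = 0
s2: b2⊕b3⊕b6⊕b7⊕b10⊕b11⊕b14⊕b15 = 0⊕1⊕1⊕1⊕0⊕0⊕0⊕0 = 1
s4: b4⊕b5⊕b6⊕b7⊕b12⊕b13⊕b14⊕b15 = 0⊕0⊕1⊕1⊕0⊕1⊕0⊕0 = 1
s8: b8⊕b9⊕b10⊕b11⊕b12⊕b13⊕b14⊕b15 = 0⊕0⊕0⊕0⊕0⊕1⊕0⊕0 = 1
Syndrome (s8...s1) = 1110 → position 14.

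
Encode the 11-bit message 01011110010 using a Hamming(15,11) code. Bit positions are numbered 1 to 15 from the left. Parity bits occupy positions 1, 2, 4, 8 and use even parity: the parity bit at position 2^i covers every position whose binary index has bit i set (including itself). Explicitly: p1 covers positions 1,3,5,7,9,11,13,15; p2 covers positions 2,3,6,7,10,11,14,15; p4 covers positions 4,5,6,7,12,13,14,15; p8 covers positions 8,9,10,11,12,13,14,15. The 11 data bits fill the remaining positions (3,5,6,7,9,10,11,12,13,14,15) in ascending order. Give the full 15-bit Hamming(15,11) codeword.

000110101110010

Place data bits at non-power-of-two positions: b3=0, b5=1, b6=0, b7=1, b9=1, b10=1, b11=1, b12=0, b13=0, b14=1, b15=0.
p1 = XOR of data positions {3,5,7,9,11,13,15} = 0⊕1⊕1⊕1⊕1⊕0⊕0 = 0
p2 = XOR of data positions {3,6,7,10,11,14,15} = 0⊕0⊕1⊕1⊕1⊕1⊕0 = 0
p4 = XOR of data positions {5,6,7,12,13,14,15} = 1⊕0⊕1⊕0⊕0⊕1⊕0 = 1
p8 = XOR of data positions {9,10,11,12,13,14,15} = 1⊕1⊕1⊕0⊕0⊕1⊕0 = 0
Codeword b1..b15 = 000110101110010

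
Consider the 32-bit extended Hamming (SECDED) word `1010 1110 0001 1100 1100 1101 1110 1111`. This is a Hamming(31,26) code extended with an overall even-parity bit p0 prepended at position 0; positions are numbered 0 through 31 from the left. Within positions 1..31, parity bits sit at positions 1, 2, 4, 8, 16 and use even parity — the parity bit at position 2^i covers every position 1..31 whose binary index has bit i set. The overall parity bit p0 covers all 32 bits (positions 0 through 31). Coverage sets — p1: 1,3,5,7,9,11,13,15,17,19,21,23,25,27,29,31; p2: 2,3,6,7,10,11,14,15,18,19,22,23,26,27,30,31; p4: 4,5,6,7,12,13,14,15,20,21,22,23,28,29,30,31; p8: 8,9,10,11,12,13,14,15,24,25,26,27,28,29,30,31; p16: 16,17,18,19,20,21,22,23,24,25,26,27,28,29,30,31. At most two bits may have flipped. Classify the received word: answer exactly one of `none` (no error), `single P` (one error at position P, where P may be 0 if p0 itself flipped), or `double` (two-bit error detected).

s1: b1⊕b3⊕b5⊕b7⊕b9⊕b11⊕b13⊕b15⊕b17⊕b19⊕b21⊕b23⊕b25⊕b27⊕b29⊕b31 = 0⊕0⊕1⊕0⊕0⊕1⊕1⊕0⊕1⊕0⊕1⊕1⊕1⊕0⊕1⊕1 = 1
s2: b2⊕b3⊕b6⊕b7⊕b10⊕b11⊕b14⊕b15⊕b18⊕b19⊕b22⊕b23⊕b26⊕b27⊕b30⊕b31 = 1⊕0⊕1⊕0⊕0⊕1⊕0⊕0⊕0⊕0⊕0⊕1⊕1⊕0⊕1⊕1 = 1
s4: b4⊕b5⊕b6⊕b7⊕b12⊕b13⊕b14⊕b15⊕b20⊕b21⊕b22⊕b23⊕b28⊕b29⊕b30⊕b31 = 1⊕1⊕1⊕0⊕1⊕1⊕0⊕0⊕1⊕1⊕0⊕1⊕1⊕1⊕1⊕1 = 0
s8: b8⊕b9⊕b10⊕b11⊕b12⊕b13⊕b14⊕b15⊕b24⊕b25⊕b26⊕b27⊕b28⊕b29⊕b30⊕b31 = 0⊕0⊕0⊕1⊕1⊕1⊕0⊕0⊕1⊕1⊕1⊕0⊕1⊕1⊕1⊕1 = 0
s16: b16⊕b17⊕b18⊕b19⊕b20⊕b21⊕b22⊕b23⊕b24⊕b25⊕b26⊕b27⊕b28⊕b29⊕b30⊕b31 = 1⊕1⊕0⊕0⊕1⊕1⊕0⊕1⊕1⊕1⊕1⊕0⊕1⊕1⊕1⊕1 = 0
Syndrome (s16...s1) = 00011 → position 3.
Overall parity (XOR of all 32 bits, including p0): 1⊕0⊕1⊕0⊕1⊕1⊕1⊕0⊕0⊕0⊕0⊕1⊕1⊕1⊕0⊕0⊕1⊕1⊕0⊕0⊕1⊕1⊕0⊕1⊕1⊕1⊕1⊕0⊕1⊕1⊕1⊕1 = 0
Overall=0, syndrome position=3 → double-bit error detected (uncorrectable).

double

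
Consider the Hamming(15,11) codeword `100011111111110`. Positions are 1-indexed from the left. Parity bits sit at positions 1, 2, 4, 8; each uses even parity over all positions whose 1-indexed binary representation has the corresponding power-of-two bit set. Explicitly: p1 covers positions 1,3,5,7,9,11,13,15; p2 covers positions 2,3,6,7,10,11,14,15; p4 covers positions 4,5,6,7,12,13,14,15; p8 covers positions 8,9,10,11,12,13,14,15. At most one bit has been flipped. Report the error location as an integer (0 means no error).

10

s1: b1⊕b3⊕b5⊕b7⊕b9⊕b11⊕b13⊕b15 = 1⊕0⊕1⊕1⊕1⊕1⊕1⊕0 = 0
s2: b2⊕b3⊕b6⊕b7⊕b10⊕b11⊕b14⊕b15 = 0⊕0⊕1⊕1⊕1⊕1⊕1⊕0 = 1
s4: b4⊕b5⊕b6⊕b7⊕b12⊕b13⊕b14⊕b15 = 0⊕1⊕1⊕1⊕1⊕1⊕1⊕0 = 0
s8: b8⊕b9⊕b10⊕b11⊕b12⊕b13⊕b14⊕b15 = 1⊕1⊕1⊕1⊕1⊕1⊕1⊕0 = 1
Syndrome (s8...s1) = 1010 → position 10.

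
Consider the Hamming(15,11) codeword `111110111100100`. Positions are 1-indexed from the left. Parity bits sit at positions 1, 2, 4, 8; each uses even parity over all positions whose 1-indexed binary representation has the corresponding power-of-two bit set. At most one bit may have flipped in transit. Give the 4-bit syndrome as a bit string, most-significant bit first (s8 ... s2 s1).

s1: b1⊕b3⊕b5⊕b7⊕b9⊕b11⊕b13⊕b15 = 1⊕1⊕1⊕1⊕1⊕0⊕1⊕0 = 0
s2: b2⊕b3⊕b6⊕b7⊕b10⊕b11⊕b14⊕b15 = 1⊕1⊕0⊕1⊕1⊕0⊕0⊕0 = 0
s4: b4⊕b5⊕b6⊕b7⊕b12⊕b13⊕b14⊕b15 = 1⊕1⊕0⊕1⊕0⊕1⊕0⊕0 = 0
s8: b8⊕b9⊕b10⊕b11⊕b12⊕b13⊕b14⊕b15 = 1⊕1⊕1⊕0⊕0⊕1⊕0⊕0 = 0
Syndrome (s8...s1) = 0000 → position 0 (no error).

0000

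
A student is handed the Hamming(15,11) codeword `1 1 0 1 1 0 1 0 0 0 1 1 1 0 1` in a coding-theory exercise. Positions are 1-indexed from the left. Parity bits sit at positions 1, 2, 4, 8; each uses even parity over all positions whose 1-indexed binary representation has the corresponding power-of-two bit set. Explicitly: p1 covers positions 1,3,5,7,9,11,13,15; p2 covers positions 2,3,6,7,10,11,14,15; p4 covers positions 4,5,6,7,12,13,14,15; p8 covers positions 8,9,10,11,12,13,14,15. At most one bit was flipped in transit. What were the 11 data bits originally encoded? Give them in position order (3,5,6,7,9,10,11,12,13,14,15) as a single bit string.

s1: b1⊕b3⊕b5⊕b7⊕b9⊕b11⊕b13⊕b15 = 1⊕0⊕1⊕1⊕0⊕1⊕1⊕1 = 0
s2: b2⊕b3⊕b6⊕b7⊕b10⊕b11⊕b14⊕b15 = 1⊕0⊕0⊕1⊕0⊕1⊕0⊕1 = 0
s4: b4⊕b5⊕b6⊕b7⊕b12⊕b13⊕b14⊕b15 = 1⊕1⊕0⊕1⊕1⊕1⊕0⊕1 = 0
s8: b8⊕b9⊕b10⊕b11⊕b12⊕b13⊕b14⊕b15 = 0⊕0⊕0⊕1⊕1⊕1⊕0⊕1 = 0
Syndrome (s8...s1) = 0000 → position 0 (no error).
No correction needed.
Data bits at positions 3,5,6,7,9,10,11,12,13,14,15: 01010011101

01010011101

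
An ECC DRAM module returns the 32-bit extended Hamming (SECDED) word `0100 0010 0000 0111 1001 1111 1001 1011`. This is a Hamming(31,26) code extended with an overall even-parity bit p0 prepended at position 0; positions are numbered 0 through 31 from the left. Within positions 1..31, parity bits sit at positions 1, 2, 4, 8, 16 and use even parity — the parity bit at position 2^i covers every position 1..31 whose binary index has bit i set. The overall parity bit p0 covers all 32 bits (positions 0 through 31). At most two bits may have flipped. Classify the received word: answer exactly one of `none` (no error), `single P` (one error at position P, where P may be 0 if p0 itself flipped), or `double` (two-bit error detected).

s1: b1⊕b3⊕b5⊕b7⊕b9⊕b11⊕b13⊕b15⊕b17⊕b19⊕b21⊕b23⊕b25⊕b27⊕b29⊕b31 = 1⊕0⊕0⊕0⊕0⊕0⊕1⊕1⊕0⊕1⊕1⊕1⊕0⊕1⊕0⊕1 = 0
s2: b2⊕b3⊕b6⊕b7⊕b10⊕b11⊕b14⊕b15⊕b18⊕b19⊕b22⊕b23⊕b26⊕b27⊕b30⊕b31 = 0⊕0⊕1⊕0⊕0⊕0⊕1⊕1⊕0⊕1⊕1⊕1⊕0⊕1⊕1⊕1 = 1
s4: b4⊕b5⊕b6⊕b7⊕b12⊕b13⊕b14⊕b15⊕b20⊕b21⊕b22⊕b23⊕b28⊕b29⊕b30⊕b31 = 0⊕0⊕1⊕0⊕0⊕1⊕1⊕1⊕1⊕1⊕1⊕1⊕1⊕0⊕1⊕1 = 1
s8: b8⊕b9⊕b10⊕b11⊕b12⊕b13⊕b14⊕b15⊕b24⊕b25⊕b26⊕b27⊕b28⊕b29⊕b30⊕b31 = 0⊕0⊕0⊕0⊕0⊕1⊕1⊕1⊕1⊕0⊕0⊕1⊕1⊕0⊕1⊕1 = 0
s16: b16⊕b17⊕b18⊕b19⊕b20⊕b21⊕b22⊕b23⊕b24⊕b25⊕b26⊕b27⊕b28⊕b29⊕b30⊕b31 = 1⊕0⊕0⊕1⊕1⊕1⊕1⊕1⊕1⊕0⊕0⊕1⊕1⊕0⊕1⊕1 = 1
Syndrome (s16...s1) = 10110 → position 22.
Overall parity (XOR of all 32 bits, including p0): 0⊕1⊕0⊕0⊕0⊕0⊕1⊕0⊕0⊕0⊕0⊕0⊕0⊕1⊕1⊕1⊕1⊕0⊕0⊕1⊕1⊕1⊕1⊕1⊕1⊕0⊕0⊕1⊕1⊕0⊕1⊕1 = 0
Overall=0, syndrome position=22 → double-bit error detected (uncorrectable).

double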